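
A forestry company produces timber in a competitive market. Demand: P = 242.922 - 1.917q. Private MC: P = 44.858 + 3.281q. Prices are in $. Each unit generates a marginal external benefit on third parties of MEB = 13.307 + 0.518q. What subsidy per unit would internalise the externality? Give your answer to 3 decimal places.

subsidy = $36.702 per unit

Social marginal cost = private MC − MEB = 31.551 + 2.763q.
Set SMC = demand: 31.551 + 2.763q = 242.922 - 1.917q → q* = 45.1647.
The Pigouvian subsidy equals MEB at q*: 13.307 + 0.518×45.1647 = 36.7023.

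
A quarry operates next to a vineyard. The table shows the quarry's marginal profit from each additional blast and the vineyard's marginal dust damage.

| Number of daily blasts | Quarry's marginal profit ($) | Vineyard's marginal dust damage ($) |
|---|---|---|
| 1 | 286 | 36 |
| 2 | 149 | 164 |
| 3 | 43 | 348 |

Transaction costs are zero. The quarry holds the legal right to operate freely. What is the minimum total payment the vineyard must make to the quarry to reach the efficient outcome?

Left alone the quarry would choose level 3 (marginal profit stays positive).
Efficient level: k* = 1 (marginal profit ≥ marginal dust damage through 1).
The vineyard must at least cover the quarry's forgone profit from cutting 3→1: 149 + 43 = 192.

$192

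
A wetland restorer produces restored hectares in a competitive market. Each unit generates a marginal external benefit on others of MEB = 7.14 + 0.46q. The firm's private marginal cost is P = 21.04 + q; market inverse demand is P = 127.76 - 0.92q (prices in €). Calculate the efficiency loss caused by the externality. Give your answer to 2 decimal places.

DWL = €366.38

Market equilibrium (private): 21.04 + q = 127.76 - 0.92q → q_m = 55.5833.
Social marginal cost = private MC − MEB = 13.90 + 0.54q.
Set SMC = demand: 13.90 + 0.54q = 127.76 - 0.92q → q* = 77.9863.
Between q* and q_m the wedge demand − SMC runs linearly from 0 to MEB(q_m), so the loss is a triangle.
DWL = ½ × 22.4030 × 32.7083 = 366.3820.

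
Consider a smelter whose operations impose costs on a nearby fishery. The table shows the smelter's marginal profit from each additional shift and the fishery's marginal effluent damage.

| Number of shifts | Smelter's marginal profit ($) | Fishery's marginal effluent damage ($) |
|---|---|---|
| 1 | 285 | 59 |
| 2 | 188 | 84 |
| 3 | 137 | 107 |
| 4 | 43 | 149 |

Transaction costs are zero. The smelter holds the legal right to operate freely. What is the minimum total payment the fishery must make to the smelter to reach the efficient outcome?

$43

Left alone the smelter would choose level 4 (marginal profit stays positive).
Efficient level: k* = 3 (marginal profit ≥ marginal effluent damage through 3).
The fishery must at least cover the smelter's forgone profit from cutting 4→3: 43 = 43.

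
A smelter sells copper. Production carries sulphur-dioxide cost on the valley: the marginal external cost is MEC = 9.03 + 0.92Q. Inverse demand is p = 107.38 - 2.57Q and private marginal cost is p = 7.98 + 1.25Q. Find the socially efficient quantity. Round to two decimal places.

Q* = 19.07

Social marginal cost = private MC + MEC = 17.01 + 2.17Q.
Set SMC = demand: 17.01 + 2.17Q = 107.38 - 2.57Q → Q* = 19.0654.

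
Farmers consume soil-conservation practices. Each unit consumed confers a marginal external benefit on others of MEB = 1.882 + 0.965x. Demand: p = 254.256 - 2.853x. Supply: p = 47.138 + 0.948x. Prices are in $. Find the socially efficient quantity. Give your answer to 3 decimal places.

x* = 73.695

Social marginal benefit = demand + MEB = 256.138 - 1.888x.
Set SMB = MC: 256.138 - 1.888x = 47.138 + 0.948x → x* = 73.6953.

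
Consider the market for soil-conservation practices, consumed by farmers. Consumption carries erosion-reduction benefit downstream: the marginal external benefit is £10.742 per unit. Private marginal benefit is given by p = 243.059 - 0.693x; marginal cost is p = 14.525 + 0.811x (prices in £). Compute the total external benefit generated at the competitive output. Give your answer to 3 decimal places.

Market equilibrium (private): 14.525 + 0.811x = 243.059 - 0.693x → x_m = 151.9508.
Total external benefit = MEB × x_m = 10.742 × 151.9508 = 1632.2555.

£1632.255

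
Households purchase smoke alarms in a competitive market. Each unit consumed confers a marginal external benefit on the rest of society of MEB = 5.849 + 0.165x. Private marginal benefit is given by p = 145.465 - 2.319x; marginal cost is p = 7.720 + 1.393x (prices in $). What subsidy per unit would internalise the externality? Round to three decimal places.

subsidy = $12.529 per unit

Social marginal benefit = demand + MEB = 151.314 - 2.154x.
Set SMB = MC: 151.314 - 2.154x = 7.720 + 1.393x → x* = 40.4832.
The Pigouvian subsidy equals MEB at x*: 5.849 + 0.165×40.4832 = 12.5287.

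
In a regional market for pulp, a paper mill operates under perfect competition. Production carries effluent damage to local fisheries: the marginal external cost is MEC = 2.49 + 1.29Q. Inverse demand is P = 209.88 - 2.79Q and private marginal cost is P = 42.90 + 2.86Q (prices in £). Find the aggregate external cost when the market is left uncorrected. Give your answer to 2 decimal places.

Market equilibrium (private): 42.90 + 2.86Q = 209.88 - 2.79Q → Q_m = 29.5540.
Total external cost = ∫₀^{Q_m} (2.49 + 1.29Q) dQ = 2.49×29.5540 + ½×1.29×29.5540² = 636.9576.

£636.96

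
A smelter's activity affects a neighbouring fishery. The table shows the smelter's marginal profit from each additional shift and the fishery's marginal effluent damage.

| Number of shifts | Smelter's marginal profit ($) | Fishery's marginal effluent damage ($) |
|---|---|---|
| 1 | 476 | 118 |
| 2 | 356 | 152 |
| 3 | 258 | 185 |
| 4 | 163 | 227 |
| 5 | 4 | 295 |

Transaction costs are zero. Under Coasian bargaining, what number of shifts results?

Bargaining reaches the level where marginal profit last exceeds marginal effluent damage.
That holds through level 3 (258 ≥ 185) but not at 4 (163 < 227).

3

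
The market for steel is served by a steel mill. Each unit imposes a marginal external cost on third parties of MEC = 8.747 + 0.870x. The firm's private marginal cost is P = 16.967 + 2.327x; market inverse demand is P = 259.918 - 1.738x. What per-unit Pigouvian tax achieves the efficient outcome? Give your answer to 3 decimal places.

tax = 50.035 per unit

Social marginal cost = private MC + MEC = 25.714 + 3.197x.
Set SMC = demand: 25.714 + 3.197x = 259.918 - 1.738x → x* = 47.4578.
The Pigouvian tax equals MEC at x*: 8.747 + 0.870×47.4578 = 50.0353.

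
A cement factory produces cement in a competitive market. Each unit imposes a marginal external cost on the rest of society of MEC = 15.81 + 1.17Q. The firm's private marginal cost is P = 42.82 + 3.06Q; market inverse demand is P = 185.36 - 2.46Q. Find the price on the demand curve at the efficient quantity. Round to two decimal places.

P = 138.76

Social marginal cost = private MC + MEC = 58.63 + 4.23Q.
Set SMC = demand: 58.63 + 4.23Q = 185.36 - 2.46Q → Q* = 18.9432.
Consumer price on the demand curve at Q*: 185.36 − 2.46×18.9432 = 138.7597.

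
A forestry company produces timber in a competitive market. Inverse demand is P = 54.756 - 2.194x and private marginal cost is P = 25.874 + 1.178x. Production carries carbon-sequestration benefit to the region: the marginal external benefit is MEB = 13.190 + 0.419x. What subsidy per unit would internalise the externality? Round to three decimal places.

Social marginal cost = private MC − MEB = 12.684 + 0.759x.
Set SMC = demand: 12.684 + 0.759x = 54.756 - 2.194x → x* = 14.2472.
The Pigouvian subsidy equals MEB at x*: 13.190 + 0.419×14.2472 = 19.1596.

subsidy = 19.160 per unit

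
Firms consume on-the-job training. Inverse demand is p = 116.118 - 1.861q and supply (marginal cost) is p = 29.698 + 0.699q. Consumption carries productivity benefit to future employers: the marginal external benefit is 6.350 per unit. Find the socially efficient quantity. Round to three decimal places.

Social marginal benefit = demand + MEB = 122.468 - 1.861q.
Set SMB = MC: 122.468 - 1.861q = 29.698 + 0.699q → q* = 36.2383.

q* = 36.238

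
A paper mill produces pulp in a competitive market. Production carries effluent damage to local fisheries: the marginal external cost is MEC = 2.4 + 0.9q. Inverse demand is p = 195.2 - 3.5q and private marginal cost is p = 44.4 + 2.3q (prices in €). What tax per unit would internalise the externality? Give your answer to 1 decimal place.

Social marginal cost = private MC + MEC = 46.8 + 3.2q.
Set SMC = demand: 46.8 + 3.2q = 195.2 - 3.5q → q* = 22.1493.
The Pigouvian tax equals MEC at q*: 2.4 + 0.9×22.1493 = 22.3344.

tax = €22.3 per unit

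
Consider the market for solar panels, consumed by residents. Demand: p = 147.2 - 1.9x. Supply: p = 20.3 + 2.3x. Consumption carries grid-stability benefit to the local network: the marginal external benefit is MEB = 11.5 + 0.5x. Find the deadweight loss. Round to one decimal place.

Market equilibrium (private): 20.3 + 2.3x = 147.2 - 1.9x → x_m = 30.2143.
Social marginal benefit = demand + MEB = 158.7 - 1.4x.
Set SMB = MC: 158.7 - 1.4x = 20.3 + 2.3x → x* = 37.4054.
Height of the DWL triangle at x_m is SMB(x_m) − MC(x_m) = MEB(x_m) = 26.6071.
DWL = ½ × 7.1911 × 26.6071 = 95.6672.

DWL = 95.7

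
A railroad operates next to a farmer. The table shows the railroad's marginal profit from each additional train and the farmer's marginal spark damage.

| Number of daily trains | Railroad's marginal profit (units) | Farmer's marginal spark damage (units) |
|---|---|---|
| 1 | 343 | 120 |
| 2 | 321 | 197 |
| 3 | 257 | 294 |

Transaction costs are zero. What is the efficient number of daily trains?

2

Bargaining reaches the level where marginal profit last exceeds marginal spark damage.
That holds through level 2 (321 ≥ 197) but not at 3 (257 < 294).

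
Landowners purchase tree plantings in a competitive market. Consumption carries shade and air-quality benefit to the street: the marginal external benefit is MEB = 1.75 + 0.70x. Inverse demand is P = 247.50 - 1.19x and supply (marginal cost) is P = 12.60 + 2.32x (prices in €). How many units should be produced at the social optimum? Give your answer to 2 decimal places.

x* = 84.22

Social marginal benefit = demand + MEB = 249.25 - 0.49x.
Set SMB = MC: 249.25 - 0.49x = 12.60 + 2.32x → x* = 84.2171.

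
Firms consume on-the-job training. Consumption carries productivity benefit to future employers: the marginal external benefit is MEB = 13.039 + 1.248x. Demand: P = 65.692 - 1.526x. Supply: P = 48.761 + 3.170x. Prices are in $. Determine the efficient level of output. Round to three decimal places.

x* = 8.692

Social marginal benefit = demand + MEB = 78.731 - 0.278x.
Set SMB = MC: 78.731 - 0.278x = 48.761 + 3.170x → x* = 8.6920.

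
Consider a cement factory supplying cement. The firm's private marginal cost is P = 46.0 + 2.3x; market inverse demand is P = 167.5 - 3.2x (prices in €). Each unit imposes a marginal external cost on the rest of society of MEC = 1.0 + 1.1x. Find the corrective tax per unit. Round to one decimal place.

Social marginal cost = private MC + MEC = 47.0 + 3.4x.
Set SMC = demand: 47.0 + 3.4x = 167.5 - 3.2x → x* = 18.2576.
The Pigouvian tax equals MEC at x*: 1.0 + 1.1×18.2576 = 21.0834.

tax = €21.1 per unit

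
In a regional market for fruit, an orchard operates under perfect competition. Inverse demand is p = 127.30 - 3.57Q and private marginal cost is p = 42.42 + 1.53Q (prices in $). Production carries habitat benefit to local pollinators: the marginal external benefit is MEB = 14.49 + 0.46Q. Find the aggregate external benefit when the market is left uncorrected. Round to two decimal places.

$304.87

Market equilibrium (private): 42.42 + 1.53Q = 127.30 - 3.57Q → Q_m = 16.6431.
Total external benefit = ∫₀^{Q_m} (14.49 + 0.46Q) dQ = 14.49×16.6431 + ½×0.46×16.6431² = 304.8669.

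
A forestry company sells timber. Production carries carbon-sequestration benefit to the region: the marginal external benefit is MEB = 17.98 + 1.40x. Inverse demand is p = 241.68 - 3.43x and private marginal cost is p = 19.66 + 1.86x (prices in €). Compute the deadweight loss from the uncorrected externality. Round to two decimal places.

DWL = €756.90

Market equilibrium (private): 19.66 + 1.86x = 241.68 - 3.43x → x_m = 41.9698.
Social marginal cost = private MC − MEB = 1.68 + 0.46x.
Set SMC = demand: 1.68 + 0.46x = 241.68 - 3.43x → x* = 61.6967.
The welfare-loss triangle has base |x_m − x*| and height MEB(x_m) (the vertical gap between SMC and demand is zero at x* and MEB at x_m).
DWL = ½ × 19.7269 × 76.7377 = 756.8985.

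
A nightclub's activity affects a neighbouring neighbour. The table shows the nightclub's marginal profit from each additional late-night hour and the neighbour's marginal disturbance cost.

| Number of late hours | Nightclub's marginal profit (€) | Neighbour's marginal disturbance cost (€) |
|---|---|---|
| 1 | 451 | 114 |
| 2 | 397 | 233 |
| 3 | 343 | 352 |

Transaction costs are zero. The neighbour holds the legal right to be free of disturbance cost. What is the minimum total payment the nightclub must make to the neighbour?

Efficient level: marginal profit ≥ marginal disturbance cost through level 2, so k* = 2.
With the neighbour holding the right, the nightclub must at least compensate total damage at k*: 114 + 233 = 347.

€347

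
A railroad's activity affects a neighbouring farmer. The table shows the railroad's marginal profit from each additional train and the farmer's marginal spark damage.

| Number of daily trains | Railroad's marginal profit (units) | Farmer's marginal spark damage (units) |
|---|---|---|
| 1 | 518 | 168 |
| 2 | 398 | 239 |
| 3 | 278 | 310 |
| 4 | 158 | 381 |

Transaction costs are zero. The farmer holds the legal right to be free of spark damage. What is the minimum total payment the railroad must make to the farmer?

407

Efficient level: marginal profit ≥ marginal spark damage through level 2, so k* = 2.
With the farmer holding the right, the railroad must at least compensate total damage at k*: 168 + 239 = 407.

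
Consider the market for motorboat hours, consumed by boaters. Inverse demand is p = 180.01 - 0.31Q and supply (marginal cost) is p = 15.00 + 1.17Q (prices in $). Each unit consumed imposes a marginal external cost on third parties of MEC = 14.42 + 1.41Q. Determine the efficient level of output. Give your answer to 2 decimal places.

Social marginal benefit = demand − MEC = 165.59 - 1.72Q.
Set SMB = MC: 165.59 - 1.72Q = 15.00 + 1.17Q → Q* = 52.1073.

Q* = 52.11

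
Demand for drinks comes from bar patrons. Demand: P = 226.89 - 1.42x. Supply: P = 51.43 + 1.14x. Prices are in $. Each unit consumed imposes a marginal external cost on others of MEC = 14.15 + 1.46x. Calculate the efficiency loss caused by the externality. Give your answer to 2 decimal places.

DWL = $1622.58

Market equilibrium (private): 51.43 + 1.14x = 226.89 - 1.42x → x_m = 68.5391.
Social marginal benefit = demand − MEC = 212.74 - 2.88x.
Set SMB = MC: 212.74 - 2.88x = 51.43 + 1.14x → x* = 40.1269.
The welfare-loss triangle has base |x_m − x*| and height MEC(x_m) (the vertical gap between SMB and MC is zero at x* and MEC at x_m).
DWL = ½ × 28.4122 × 114.2170 = 1622.5781.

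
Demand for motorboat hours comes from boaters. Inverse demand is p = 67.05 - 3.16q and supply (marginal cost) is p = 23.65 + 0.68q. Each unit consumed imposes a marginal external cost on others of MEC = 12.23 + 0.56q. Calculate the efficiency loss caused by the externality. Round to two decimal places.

Market equilibrium (private): 23.65 + 0.68q = 67.05 - 3.16q → q_m = 11.3021.
Social marginal benefit = demand − MEC = 54.82 - 3.72q.
Set SMB = MC: 54.82 - 3.72q = 23.65 + 0.68q → q* = 7.0841.
The welfare-loss triangle has base |q_m − q*| and height MEC(q_m) (the vertical gap between SMB and MC is zero at q* and MEC at q_m).
DWL = ½ × 4.2180 × 18.5592 = 39.1414.

DWL = 39.14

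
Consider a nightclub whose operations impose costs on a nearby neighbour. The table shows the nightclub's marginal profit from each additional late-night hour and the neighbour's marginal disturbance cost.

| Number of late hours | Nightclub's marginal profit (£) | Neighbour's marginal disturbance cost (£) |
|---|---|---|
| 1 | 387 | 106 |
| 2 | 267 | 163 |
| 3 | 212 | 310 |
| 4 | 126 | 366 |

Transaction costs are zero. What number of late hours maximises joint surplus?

Bargaining reaches the level where marginal profit last exceeds marginal disturbance cost.
That holds through level 2 (267 ≥ 163) but not at 3 (212 < 310).

2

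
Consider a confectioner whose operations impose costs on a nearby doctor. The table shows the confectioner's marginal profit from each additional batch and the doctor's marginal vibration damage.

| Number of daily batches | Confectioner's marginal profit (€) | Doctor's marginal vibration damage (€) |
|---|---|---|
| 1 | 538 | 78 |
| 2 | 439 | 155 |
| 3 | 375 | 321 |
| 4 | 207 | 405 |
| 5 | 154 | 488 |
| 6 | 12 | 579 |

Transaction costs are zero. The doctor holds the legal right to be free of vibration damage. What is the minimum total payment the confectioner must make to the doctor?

Efficient level: marginal profit ≥ marginal vibration damage through level 3, so k* = 3.
With the doctor holding the right, the confectioner must at least compensate total damage at k*: 78 + 155 + 321 = 554.

€554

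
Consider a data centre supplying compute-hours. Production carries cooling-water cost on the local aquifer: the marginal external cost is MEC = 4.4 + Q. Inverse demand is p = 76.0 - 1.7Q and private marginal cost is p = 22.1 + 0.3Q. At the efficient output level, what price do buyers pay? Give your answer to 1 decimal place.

P = 48.0

Social marginal cost = private MC + MEC = 26.5 + 1.3Q.
Set SMC = demand: 26.5 + 1.3Q = 76.0 - 1.7Q → Q* = 16.5000.
Consumer price on the demand curve at Q*: 76.0 − 1.7×16.5000 = 47.9500.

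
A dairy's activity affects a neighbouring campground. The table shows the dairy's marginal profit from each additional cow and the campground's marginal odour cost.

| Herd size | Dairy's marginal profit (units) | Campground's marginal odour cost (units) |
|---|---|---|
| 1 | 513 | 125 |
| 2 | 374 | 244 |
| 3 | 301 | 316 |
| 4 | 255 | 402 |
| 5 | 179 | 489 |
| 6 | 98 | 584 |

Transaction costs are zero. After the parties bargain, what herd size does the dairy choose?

Bargaining reaches the level where marginal profit last exceeds marginal odour cost.
That holds through level 2 (374 ≥ 244) but not at 3 (301 < 316).

2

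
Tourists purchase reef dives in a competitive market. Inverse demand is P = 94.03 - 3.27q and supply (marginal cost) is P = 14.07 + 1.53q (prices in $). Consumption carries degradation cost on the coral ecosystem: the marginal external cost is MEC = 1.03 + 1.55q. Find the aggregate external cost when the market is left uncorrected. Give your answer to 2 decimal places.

$232.22

Market equilibrium (private): 14.07 + 1.53q = 94.03 - 3.27q → q_m = 16.6583.
Total external cost = ∫₀^{q_m} (1.03 + 1.55q) dq = 1.03×16.6583 + ½×1.55×16.6583² = 232.2197.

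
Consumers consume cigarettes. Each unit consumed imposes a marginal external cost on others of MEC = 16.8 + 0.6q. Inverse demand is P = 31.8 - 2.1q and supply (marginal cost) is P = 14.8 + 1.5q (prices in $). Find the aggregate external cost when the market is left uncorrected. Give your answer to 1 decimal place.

Market equilibrium (private): 14.8 + 1.5q = 31.8 - 2.1q → q_m = 4.7222.
Total external cost = ∫₀^{q_m} (16.8 + 0.6q) dq = 16.8×4.7222 + ½×0.6×4.7222² = 86.0227.

$86.0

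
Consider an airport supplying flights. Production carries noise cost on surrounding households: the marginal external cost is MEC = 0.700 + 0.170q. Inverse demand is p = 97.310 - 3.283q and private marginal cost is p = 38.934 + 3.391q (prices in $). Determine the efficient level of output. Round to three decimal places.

Social marginal cost = private MC + MEC = 39.634 + 3.561q.
Set SMC = demand: 39.634 + 3.561q = 97.310 - 3.283q → q* = 8.4272.

q* = 8.427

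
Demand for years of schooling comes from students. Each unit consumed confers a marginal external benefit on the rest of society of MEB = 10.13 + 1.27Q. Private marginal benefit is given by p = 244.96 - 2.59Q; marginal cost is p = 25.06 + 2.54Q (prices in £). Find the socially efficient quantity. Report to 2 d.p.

Social marginal benefit = demand + MEB = 255.09 - 1.32Q.
Set SMB = MC: 255.09 - 1.32Q = 25.06 + 2.54Q → Q* = 59.5933.

Q* = 59.59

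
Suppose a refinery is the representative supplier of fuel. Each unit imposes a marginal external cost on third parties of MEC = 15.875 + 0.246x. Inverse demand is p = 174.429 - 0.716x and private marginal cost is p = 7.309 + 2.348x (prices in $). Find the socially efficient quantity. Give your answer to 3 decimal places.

Social marginal cost = private MC + MEC = 23.184 + 2.594x.
Set SMC = demand: 23.184 + 2.594x = 174.429 - 0.716x → x* = 45.6934.

x* = 45.693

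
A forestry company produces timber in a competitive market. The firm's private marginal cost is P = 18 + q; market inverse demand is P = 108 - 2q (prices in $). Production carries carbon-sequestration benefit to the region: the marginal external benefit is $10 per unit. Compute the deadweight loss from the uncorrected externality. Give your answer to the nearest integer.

DWL = $17

Market equilibrium (private): 18 + q = 108 - 2q → q_m = 30.0000.
Social marginal cost = private MC − MEB = 8 + q.
Set SMC = demand: 8 + q = 108 - 2q → q* = 33.3333.
Height of the DWL triangle at q_m is demand(q_m) − SMC(q_m) = MEB(q_m) = 10.0000.
DWL = ½ × 3.3333 × 10.0000 = 16.6665.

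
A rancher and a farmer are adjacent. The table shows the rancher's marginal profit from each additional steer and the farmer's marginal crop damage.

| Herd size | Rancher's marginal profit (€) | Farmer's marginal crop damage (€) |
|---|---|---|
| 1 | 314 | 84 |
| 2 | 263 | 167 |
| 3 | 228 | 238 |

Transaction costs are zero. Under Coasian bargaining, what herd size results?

Bargaining reaches the level where marginal profit last exceeds marginal crop damage.
That holds through level 2 (263 ≥ 167) but not at 3 (228 < 238).

2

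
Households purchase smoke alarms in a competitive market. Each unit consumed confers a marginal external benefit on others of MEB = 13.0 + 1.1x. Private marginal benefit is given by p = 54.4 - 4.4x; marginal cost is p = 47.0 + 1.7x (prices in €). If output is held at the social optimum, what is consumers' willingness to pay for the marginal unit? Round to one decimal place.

Social marginal benefit = demand + MEB = 67.4 - 3.3x.
Set SMB = MC: 67.4 - 3.3x = 47.0 + 1.7x → x* = 4.0800.
Consumer price on the demand curve at x*: 54.4 − 4.4×4.0800 = 36.4480.

P = €36.4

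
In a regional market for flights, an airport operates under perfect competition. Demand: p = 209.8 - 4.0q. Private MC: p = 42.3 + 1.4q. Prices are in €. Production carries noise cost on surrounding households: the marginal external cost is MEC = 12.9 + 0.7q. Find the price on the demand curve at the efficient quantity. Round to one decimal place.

Social marginal cost = private MC + MEC = 55.2 + 2.1q.
Set SMC = demand: 55.2 + 2.1q = 209.8 - 4.0q → q* = 25.3443.
Consumer price on the demand curve at q*: 209.8 − 4.0×25.3443 = 108.4228.

P = €108.4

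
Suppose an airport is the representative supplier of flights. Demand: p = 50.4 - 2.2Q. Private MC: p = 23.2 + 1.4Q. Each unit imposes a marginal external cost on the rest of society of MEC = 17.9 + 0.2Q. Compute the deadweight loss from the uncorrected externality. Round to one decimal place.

Market equilibrium (private): 23.2 + 1.4Q = 50.4 - 2.2Q → Q_m = 7.5556.
Social marginal cost = private MC + MEC = 41.1 + 1.6Q.
Set SMC = demand: 41.1 + 1.6Q = 50.4 - 2.2Q → Q* = 2.4474.
Between Q* and Q_m the wedge SMC − demand runs linearly from 0 to MEC(Q_m), so the loss is a triangle.
DWL = ½ × 5.1082 × 19.4111 = 49.5779.

DWL = 49.6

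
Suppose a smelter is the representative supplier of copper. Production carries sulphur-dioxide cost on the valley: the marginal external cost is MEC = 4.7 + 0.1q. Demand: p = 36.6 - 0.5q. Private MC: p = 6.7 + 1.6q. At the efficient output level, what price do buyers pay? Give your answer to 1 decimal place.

P = 30.9

Social marginal cost = private MC + MEC = 11.4 + 1.7q.
Set SMC = demand: 11.4 + 1.7q = 36.6 - 0.5q → q* = 11.4545.
Consumer price on the demand curve at q*: 36.6 − 0.5×11.4545 = 30.8728.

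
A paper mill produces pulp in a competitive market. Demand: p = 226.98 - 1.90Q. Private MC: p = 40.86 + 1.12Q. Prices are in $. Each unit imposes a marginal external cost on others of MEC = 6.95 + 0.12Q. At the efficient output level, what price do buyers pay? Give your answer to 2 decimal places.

P = $118.57

Social marginal cost = private MC + MEC = 47.81 + 1.24Q.
Set SMC = demand: 47.81 + 1.24Q = 226.98 - 1.90Q → Q* = 57.0605.
Consumer price on the demand curve at Q*: 226.98 − 1.90×57.0605 = 118.5651.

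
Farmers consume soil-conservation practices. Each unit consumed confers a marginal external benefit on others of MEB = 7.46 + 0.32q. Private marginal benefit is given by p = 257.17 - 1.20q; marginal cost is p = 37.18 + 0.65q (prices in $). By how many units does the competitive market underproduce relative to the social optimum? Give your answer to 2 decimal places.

Market equilibrium (private): 37.18 + 0.65q = 257.17 - 1.20q → q_m = 118.9135.
Social marginal benefit = demand + MEB = 264.63 - 0.88q.
Set SMB = MC: 264.63 - 0.88q = 37.18 + 0.65q → q* = 148.6601.
Gap = |118.9135 − 148.6601| = 29.7466.

29.75 units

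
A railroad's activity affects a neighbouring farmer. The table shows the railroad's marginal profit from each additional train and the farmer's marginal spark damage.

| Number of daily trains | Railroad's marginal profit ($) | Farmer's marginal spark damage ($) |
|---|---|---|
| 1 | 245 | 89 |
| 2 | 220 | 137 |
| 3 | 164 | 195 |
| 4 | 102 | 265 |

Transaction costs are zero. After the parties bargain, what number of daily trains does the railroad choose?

2

Bargaining reaches the level where marginal profit last exceeds marginal spark damage.
That holds through level 2 (220 ≥ 137) but not at 3 (164 < 195).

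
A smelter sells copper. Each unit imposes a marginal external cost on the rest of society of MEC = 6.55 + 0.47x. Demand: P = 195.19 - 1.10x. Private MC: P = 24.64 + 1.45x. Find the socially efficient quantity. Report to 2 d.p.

x* = 54.30

Social marginal cost = private MC + MEC = 31.19 + 1.92x.
Set SMC = demand: 31.19 + 1.92x = 195.19 - 1.10x → x* = 54.3046.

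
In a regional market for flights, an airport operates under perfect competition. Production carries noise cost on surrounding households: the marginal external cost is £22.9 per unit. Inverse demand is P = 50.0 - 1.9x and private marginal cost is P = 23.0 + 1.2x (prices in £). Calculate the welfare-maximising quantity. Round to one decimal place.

x* = 1.3

Social marginal cost = private MC + MEC = 45.9 + 1.2x.
Set SMC = demand: 45.9 + 1.2x = 50.0 - 1.9x → x* = 1.3226.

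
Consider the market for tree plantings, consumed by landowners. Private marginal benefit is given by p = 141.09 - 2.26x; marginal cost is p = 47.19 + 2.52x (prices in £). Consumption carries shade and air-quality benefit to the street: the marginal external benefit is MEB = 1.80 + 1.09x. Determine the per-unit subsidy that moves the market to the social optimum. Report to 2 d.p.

Social marginal benefit = demand + MEB = 142.89 - 1.17x.
Set SMB = MC: 142.89 - 1.17x = 47.19 + 2.52x → x* = 25.9350.
The Pigouvian subsidy equals MEB at x*: 1.80 + 1.09×25.9350 = 30.0692.

subsidy = £30.07 per unit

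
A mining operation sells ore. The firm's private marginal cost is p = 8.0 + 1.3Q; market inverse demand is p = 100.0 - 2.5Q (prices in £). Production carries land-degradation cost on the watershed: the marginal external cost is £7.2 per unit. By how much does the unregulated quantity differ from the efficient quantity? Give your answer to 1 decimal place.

1.9 units

Market equilibrium (private): 8.0 + 1.3Q = 100.0 - 2.5Q → Q_m = 24.2105.
Social marginal cost = private MC + MEC = 15.2 + 1.3Q.
Set SMC = demand: 15.2 + 1.3Q = 100.0 - 2.5Q → Q* = 22.3158.
Gap = |24.2105 − 22.3158| = 1.8947.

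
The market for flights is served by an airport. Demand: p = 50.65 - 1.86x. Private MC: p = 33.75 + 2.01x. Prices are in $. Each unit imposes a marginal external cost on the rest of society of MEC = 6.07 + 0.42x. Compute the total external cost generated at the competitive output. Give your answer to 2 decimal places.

$30.51

Market equilibrium (private): 33.75 + 2.01x = 50.65 - 1.86x → x_m = 4.3669.
Total external cost = ∫₀^{x_m} (6.07 + 0.42x) dx = 6.07×4.3669 + ½×0.42×4.3669² = 30.5117.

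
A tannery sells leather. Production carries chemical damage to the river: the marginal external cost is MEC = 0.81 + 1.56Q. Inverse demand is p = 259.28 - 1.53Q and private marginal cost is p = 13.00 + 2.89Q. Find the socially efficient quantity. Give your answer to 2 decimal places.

Social marginal cost = private MC + MEC = 13.81 + 4.45Q.
Set SMC = demand: 13.81 + 4.45Q = 259.28 - 1.53Q → Q* = 41.0485.

Q* = 41.05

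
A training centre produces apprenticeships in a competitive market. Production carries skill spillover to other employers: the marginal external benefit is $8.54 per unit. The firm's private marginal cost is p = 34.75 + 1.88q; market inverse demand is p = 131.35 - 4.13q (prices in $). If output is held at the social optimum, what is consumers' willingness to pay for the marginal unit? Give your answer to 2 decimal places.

P = $59.10

Social marginal cost = private MC − MEB = 26.21 + 1.88q.
Set SMC = demand: 26.21 + 1.88q = 131.35 - 4.13q → q* = 17.4942.
Consumer price on the demand curve at q*: 131.35 − 4.13×17.4942 = 59.0990.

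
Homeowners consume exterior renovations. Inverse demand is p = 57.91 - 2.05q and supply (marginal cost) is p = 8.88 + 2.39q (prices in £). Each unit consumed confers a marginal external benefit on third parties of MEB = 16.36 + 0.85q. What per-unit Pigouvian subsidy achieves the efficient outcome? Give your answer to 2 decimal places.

Social marginal benefit = demand + MEB = 74.27 - 1.20q.
Set SMB = MC: 74.27 - 1.20q = 8.88 + 2.39q → q* = 18.2145.
The Pigouvian subsidy equals MEB at q*: 16.36 + 0.85×18.2145 = 31.8423.

subsidy = £31.84 per unit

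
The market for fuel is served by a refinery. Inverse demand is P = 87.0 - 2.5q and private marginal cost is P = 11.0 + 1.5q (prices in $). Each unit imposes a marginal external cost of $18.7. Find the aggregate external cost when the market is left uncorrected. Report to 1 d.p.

$355.3

Market equilibrium (private): 11.0 + 1.5q = 87.0 - 2.5q → q_m = 19.0000.
Total external cost = MEC × q_m = 18.7 × 19.0000 = 355.3000.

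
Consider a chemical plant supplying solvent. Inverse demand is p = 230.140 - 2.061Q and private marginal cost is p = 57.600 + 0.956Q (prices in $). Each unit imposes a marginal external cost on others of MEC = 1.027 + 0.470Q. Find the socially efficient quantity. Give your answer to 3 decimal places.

Q* = 49.186

Social marginal cost = private MC + MEC = 58.627 + 1.426Q.
Set SMC = demand: 58.627 + 1.426Q = 230.140 - 2.061Q → Q* = 49.1864.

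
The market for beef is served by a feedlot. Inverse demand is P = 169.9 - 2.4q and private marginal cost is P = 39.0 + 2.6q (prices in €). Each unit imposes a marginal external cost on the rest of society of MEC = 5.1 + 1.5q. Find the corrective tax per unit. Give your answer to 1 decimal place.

Social marginal cost = private MC + MEC = 44.1 + 4.1q.
Set SMC = demand: 44.1 + 4.1q = 169.9 - 2.4q → q* = 19.3538.
The Pigouvian tax equals MEC at q*: 5.1 + 1.5×19.3538 = 34.1307.

tax = €34.1 per unit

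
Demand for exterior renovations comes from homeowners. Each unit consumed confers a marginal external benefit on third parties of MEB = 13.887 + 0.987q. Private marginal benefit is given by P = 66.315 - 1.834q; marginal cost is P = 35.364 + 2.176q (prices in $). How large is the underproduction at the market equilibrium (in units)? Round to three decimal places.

Market equilibrium (private): 35.364 + 2.176q = 66.315 - 1.834q → q_m = 7.7185.
Social marginal benefit = demand + MEB = 80.202 - 0.847q.
Set SMB = MC: 80.202 - 0.847q = 35.364 + 2.176q → q* = 14.8323.
Gap = |7.7185 − 14.8323| = 7.1138.

7.114 units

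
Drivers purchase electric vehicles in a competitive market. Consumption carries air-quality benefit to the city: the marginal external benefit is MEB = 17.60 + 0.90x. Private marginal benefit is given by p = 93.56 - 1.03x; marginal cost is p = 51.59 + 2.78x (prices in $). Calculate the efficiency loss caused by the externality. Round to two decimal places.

DWL = $130.07

Market equilibrium (private): 51.59 + 2.78x = 93.56 - 1.03x → x_m = 11.0157.
Social marginal benefit = demand + MEB = 111.16 - 0.13x.
Set SMB = MC: 111.16 - 0.13x = 51.59 + 2.78x → x* = 20.4708.
Height of the DWL triangle at x_m is SMB(x_m) − MC(x_m) = MEB(x_m) = 27.5142.
DWL = ½ × 9.4551 × 27.5142 = 130.0748.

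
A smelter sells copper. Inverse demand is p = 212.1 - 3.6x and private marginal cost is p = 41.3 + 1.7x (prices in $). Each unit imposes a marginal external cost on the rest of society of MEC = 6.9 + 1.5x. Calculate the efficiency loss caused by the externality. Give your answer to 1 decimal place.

Market equilibrium (private): 41.3 + 1.7x = 212.1 - 3.6x → x_m = 32.2264.
Social marginal cost = private MC + MEC = 48.2 + 3.2x.
Set SMC = demand: 48.2 + 3.2x = 212.1 - 3.6x → x* = 24.1029.
The loss is the area between SMC and demand from x* to x_m; with linear curves that's a triangle of height MEC(x_m).
DWL = ½ × 8.1235 × 55.2396 = 224.3694.

DWL = $224.4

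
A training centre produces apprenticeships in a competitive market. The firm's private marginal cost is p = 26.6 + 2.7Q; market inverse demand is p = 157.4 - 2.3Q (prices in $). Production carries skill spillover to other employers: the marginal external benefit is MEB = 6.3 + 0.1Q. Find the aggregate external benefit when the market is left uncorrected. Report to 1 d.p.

Market equilibrium (private): 26.6 + 2.7Q = 157.4 - 2.3Q → Q_m = 26.1600.
Total external benefit = ∫₀^{Q_m} (6.3 + 0.1Q) dQ = 6.3×26.1600 + ½×0.1×26.1600² = 199.0253.

$199.0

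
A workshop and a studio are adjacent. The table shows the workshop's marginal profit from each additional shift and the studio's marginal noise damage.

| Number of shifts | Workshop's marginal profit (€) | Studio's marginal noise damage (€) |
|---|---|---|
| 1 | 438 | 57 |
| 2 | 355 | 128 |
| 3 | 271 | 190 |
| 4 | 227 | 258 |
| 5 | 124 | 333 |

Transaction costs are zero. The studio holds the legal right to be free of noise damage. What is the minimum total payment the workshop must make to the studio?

Efficient level: marginal profit ≥ marginal noise damage through level 3, so k* = 3.
With the studio holding the right, the workshop must at least compensate total damage at k*: 57 + 128 + 190 = 375.

€375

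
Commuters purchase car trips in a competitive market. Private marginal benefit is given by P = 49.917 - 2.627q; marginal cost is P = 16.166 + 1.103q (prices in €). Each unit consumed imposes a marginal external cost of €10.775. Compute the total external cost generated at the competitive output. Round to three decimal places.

€97.498

Market equilibrium (private): 16.166 + 1.103q = 49.917 - 2.627q → q_m = 9.0485.
Total external cost = MEC × q_m = 10.775 × 9.0485 = 97.4976.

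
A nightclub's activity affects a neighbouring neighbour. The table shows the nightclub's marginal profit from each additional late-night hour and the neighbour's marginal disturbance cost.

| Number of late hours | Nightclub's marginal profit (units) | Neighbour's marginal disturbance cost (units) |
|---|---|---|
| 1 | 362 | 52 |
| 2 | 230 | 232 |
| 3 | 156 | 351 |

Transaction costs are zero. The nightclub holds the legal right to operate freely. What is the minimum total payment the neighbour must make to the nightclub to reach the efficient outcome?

Left alone the nightclub would choose level 3 (marginal profit stays positive).
Efficient level: k* = 1 (marginal profit ≥ marginal disturbance cost through 1).
The neighbour must at least cover the nightclub's forgone profit from cutting 3→1: 230 + 156 = 386.

386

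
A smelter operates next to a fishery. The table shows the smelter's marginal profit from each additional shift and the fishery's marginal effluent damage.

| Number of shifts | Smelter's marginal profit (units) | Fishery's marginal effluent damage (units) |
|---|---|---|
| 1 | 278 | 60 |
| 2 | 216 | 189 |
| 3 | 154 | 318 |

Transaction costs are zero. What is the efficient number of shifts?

Bargaining reaches the level where marginal profit last exceeds marginal effluent damage.
That holds through level 2 (216 ≥ 189) but not at 3 (154 < 318).

2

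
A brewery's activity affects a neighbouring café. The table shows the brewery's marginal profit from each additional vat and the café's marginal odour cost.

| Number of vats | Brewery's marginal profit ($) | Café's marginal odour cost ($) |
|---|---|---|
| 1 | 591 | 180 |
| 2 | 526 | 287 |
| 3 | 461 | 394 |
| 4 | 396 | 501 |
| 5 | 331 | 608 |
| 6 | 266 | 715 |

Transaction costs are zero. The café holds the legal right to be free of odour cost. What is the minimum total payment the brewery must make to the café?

$861

Efficient level: marginal profit ≥ marginal odour cost through level 3, so k* = 3.
With the café holding the right, the brewery must at least compensate total damage at k*: 180 + 287 + 394 = 861.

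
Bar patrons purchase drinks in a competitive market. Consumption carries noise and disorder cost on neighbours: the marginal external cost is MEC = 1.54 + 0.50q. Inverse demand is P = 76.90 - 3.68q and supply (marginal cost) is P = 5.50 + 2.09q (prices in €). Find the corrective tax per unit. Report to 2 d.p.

tax = €7.11 per unit

Social marginal benefit = demand − MEC = 75.36 - 4.18q.
Set SMB = MC: 75.36 - 4.18q = 5.50 + 2.09q → q* = 11.1419.
The Pigouvian tax equals MEC at q*: 1.54 + 0.50×11.1419 = 7.1110.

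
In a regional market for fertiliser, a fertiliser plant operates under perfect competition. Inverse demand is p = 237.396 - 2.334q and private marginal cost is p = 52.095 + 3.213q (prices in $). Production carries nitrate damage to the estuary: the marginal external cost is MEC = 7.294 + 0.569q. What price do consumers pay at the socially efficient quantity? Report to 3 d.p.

P = $169.465

Social marginal cost = private MC + MEC = 59.389 + 3.782q.
Set SMC = demand: 59.389 + 3.782q = 237.396 - 2.334q → q* = 29.1051.
Consumer price on the demand curve at q*: 237.396 − 2.334×29.1051 = 169.4647.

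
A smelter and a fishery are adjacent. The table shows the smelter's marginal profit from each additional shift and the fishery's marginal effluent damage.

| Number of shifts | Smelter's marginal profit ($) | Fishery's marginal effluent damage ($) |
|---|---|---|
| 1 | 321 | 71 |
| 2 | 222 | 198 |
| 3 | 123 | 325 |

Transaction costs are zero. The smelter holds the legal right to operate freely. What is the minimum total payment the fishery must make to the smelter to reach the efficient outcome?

Left alone the smelter would choose level 3 (marginal profit stays positive).
Efficient level: k* = 2 (marginal profit ≥ marginal effluent damage through 2).
The fishery must at least cover the smelter's forgone profit from cutting 3→2: 123 = 123.

$123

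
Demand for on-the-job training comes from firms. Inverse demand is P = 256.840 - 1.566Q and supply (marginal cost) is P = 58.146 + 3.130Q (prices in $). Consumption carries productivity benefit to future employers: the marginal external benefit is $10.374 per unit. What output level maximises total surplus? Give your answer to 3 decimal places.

Q* = 44.520

Social marginal benefit = demand + MEB = 267.214 - 1.566Q.
Set SMB = MC: 267.214 - 1.566Q = 58.146 + 3.130Q → Q* = 44.5204.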